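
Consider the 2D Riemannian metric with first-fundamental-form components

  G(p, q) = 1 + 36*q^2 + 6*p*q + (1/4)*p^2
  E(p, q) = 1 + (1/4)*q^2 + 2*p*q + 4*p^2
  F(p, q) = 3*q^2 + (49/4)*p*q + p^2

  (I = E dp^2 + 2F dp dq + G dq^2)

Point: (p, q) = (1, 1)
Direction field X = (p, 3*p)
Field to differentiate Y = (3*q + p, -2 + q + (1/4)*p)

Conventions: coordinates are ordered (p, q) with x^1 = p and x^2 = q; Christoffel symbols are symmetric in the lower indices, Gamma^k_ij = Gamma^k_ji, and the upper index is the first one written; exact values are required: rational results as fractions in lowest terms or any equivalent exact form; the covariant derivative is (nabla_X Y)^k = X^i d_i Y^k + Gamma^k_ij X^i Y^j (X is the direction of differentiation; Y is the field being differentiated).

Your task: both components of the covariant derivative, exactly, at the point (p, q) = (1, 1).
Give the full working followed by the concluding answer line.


E = 29/4, F = 65/4, G = 173/4 at the point
E_p = 10, E_q = 5/2, F_p = 57/4, F_q = 73/4, G_p = 13/2, G_q = 78
EG - F^2 = 99/2;  g^inv = (2/99) * [[173/4, -65/4], [-65/4, 29/4]]
first-kind symbols [ij,l] = (1/2)(d_i g_jl + d_j g_il - d_l g_ij): [pp,p] = E_p/2 = 5, [pp,q] = F_p - E_q/2 = 13, [pq,p] = E_q/2 = 5/4, [pq,q] = G_p/2 = 13/4, [qq,p] = F_q - G_p/2 = 15, [qq,q] = G_q/2 = 39
Gamma^p_ij = (G*[ij,p] - F*[ij,q])/(EG - F^2), Gamma^q_ij = (E*[ij,q] - F*[ij,p])/(EG - F^2)
Gamma_ppp = 10/99, Gamma_ppq = 5/198, Gamma_pqq = 10/33, Gamma_qpp = 26/99, Gamma_qpq = 13/198, Gamma_qqq = 26/33
X = (1, 3), Y = (4, -3/4) at the point

Answer: (nabla_X Y)^p = 7925/792, (nabla_X Y)^q = 2587/792


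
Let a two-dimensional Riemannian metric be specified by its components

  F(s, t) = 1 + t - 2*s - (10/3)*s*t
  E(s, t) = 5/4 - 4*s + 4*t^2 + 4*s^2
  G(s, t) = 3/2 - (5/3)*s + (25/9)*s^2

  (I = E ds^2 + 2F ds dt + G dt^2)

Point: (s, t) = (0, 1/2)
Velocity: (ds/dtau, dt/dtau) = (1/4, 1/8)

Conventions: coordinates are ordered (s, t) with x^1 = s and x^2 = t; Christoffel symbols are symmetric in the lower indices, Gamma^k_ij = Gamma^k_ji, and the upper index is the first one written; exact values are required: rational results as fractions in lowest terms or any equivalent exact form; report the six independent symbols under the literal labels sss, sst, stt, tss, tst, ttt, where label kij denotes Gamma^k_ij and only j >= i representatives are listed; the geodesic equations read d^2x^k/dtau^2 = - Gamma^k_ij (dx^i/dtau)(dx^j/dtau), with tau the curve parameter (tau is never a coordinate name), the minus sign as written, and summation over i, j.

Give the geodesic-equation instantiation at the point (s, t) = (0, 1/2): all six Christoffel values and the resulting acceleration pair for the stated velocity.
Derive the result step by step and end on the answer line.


E = 9/4, F = 3/2, G = 3/2 at the point
E_s = -4, E_t = 4, F_s = -11/3, F_t = 1, G_s = -5/3, G_t = 0
EG - F^2 = 9/8;  g^inv = (8/9) * [[3/2, -3/2], [-3/2, 9/4]]
first-kind symbols [ij,l] = (1/2)(d_i g_jl + d_j g_il - d_l g_ij): [ss,s] = E_s/2 = -2, [ss,t] = F_s - E_t/2 = -17/3, [st,s] = E_t/2 = 2, [st,t] = G_s/2 = -5/6, [tt,s] = F_t - G_s/2 = 11/6, [tt,t] = G_t/2 = 0
Gamma^s_ij = (G*[ij,s] - F*[ij,t])/(EG - F^2), Gamma^t_ij = (E*[ij,t] - F*[ij,s])/(EG - F^2)
Gamma_sss = 44/9, Gamma_sst = 34/9, Gamma_stt = 22/9, Gamma_tss = -26/3, Gamma_tst = -13/3, Gamma_ttt = -22/9
d^2s/dtau^2 = -(Gamma_sss*(1/4)^2 + 2*Gamma_sst*(1/4)*(1/8) + Gamma_stt*(1/8)^2) = -167/288
d^2t/dtau^2 = -(Gamma_tss*(1/4)^2 + 2*Gamma_tst*(1/4)*(1/8) + Gamma_ttt*(1/8)^2) = 245/288

Answer: Gamma_sss = 44/9, Gamma_sst = 34/9, Gamma_stt = 22/9, Gamma_tss = -26/3, Gamma_tst = -13/3, Gamma_ttt = -22/9; accelerations (d^2s/dtau^2, d^2t/dtau^2) = (-167/288, 245/288)


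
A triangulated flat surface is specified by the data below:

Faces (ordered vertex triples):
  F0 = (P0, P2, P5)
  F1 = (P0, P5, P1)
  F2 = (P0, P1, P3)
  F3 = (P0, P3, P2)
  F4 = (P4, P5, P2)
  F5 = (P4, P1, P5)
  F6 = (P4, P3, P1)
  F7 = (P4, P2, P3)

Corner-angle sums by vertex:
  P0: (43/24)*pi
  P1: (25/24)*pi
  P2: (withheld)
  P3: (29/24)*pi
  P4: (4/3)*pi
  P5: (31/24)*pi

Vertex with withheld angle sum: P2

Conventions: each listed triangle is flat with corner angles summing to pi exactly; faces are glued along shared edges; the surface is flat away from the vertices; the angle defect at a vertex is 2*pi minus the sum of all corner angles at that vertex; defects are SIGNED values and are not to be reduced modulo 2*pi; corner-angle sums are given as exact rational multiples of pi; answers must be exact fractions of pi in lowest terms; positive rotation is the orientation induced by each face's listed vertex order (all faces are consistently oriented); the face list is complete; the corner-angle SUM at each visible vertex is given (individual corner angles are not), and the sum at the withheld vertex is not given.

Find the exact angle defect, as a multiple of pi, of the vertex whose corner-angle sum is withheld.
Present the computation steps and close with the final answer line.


V = 6, E = 12, F = 8; chi = V - E + F = 2
Gauss-Bonnet: total defect = 2*pi*chi = 4*pi; visible defects sum to (10/3)*pi

Answer: defect(P2) = (2/3)*pi


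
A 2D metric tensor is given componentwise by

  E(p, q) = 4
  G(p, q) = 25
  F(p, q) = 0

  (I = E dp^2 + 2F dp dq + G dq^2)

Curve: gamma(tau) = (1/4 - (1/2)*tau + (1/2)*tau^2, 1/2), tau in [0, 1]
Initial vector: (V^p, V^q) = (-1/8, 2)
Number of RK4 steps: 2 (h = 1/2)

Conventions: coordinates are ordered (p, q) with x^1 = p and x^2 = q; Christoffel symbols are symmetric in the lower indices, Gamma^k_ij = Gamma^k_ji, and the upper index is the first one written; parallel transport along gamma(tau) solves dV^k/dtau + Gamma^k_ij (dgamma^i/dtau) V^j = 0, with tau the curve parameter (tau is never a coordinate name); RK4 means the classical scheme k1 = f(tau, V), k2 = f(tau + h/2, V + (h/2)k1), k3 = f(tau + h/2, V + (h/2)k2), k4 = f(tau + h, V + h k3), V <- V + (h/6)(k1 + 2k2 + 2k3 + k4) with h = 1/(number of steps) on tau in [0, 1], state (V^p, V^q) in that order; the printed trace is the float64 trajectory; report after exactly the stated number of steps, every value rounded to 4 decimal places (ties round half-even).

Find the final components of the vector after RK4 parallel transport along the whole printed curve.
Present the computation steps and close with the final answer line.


gamma'(tau) = (-1/2 + tau, 0); f(tau, V)^k = -Gamma^k_ij(gamma(tau)) gamma'^i(tau) V^j; h = 1/2; intermediate values shown to 6 dp
curve data and Christoffel symbols at the stage parameters:
  tau = 0.000000: gamma = (0.250000, 0.500000), gamma' = (-0.500000, 0.000000); Gamma_ppp = 0.000000, Gamma_ppq = 0.000000, Gamma_pqq = 0.000000, Gamma_qpp = 0.000000, Gamma_qpq = 0.000000, Gamma_qqq = 0.000000
  tau = 0.250000: gamma = (0.156250, 0.500000), gamma' = (-0.250000, 0.000000); Gamma_ppp = 0.000000, Gamma_ppq = 0.000000, Gamma_pqq = 0.000000, Gamma_qpp = 0.000000, Gamma_qpq = 0.000000, Gamma_qqq = 0.000000
  tau = 0.500000: gamma = (0.125000, 0.500000), gamma' = (0.000000, 0.000000); Gamma_ppp = 0.000000, Gamma_ppq = 0.000000, Gamma_pqq = 0.000000, Gamma_qpp = 0.000000, Gamma_qpq = 0.000000, Gamma_qqq = 0.000000
  tau = 0.750000: gamma = (0.156250, 0.500000), gamma' = (0.250000, 0.000000); Gamma_ppp = 0.000000, Gamma_ppq = 0.000000, Gamma_pqq = 0.000000, Gamma_qpp = 0.000000, Gamma_qpq = 0.000000, Gamma_qqq = 0.000000
  tau = 1.000000: gamma = (0.250000, 0.500000), gamma' = (0.500000, 0.000000); Gamma_ppp = 0.000000, Gamma_ppq = 0.000000, Gamma_pqq = 0.000000, Gamma_qpp = 0.000000, Gamma_qpq = 0.000000, Gamma_qqq = 0.000000
step 0: V^p = -0.1250, V^q = 2.0000
step 1: k1 = (0.000000, 0.000000), k2 = (0.000000, 0.000000), k3 = (0.000000, 0.000000), k4 = (0.000000, 0.000000); V <- V + (h/6)(k1 + 2k2 + 2k3 + k4): V^p = -0.1250, V^q = 2.0000
step 2: k1 = (0.000000, 0.000000), k2 = (0.000000, 0.000000), k3 = (0.000000, 0.000000), k4 = (0.000000, 0.000000); V <- V + (h/6)(k1 + 2k2 + 2k3 + k4): V^p = -0.1250, V^q = 2.0000

Answer: V^p = -0.1250, V^q = 2.0000


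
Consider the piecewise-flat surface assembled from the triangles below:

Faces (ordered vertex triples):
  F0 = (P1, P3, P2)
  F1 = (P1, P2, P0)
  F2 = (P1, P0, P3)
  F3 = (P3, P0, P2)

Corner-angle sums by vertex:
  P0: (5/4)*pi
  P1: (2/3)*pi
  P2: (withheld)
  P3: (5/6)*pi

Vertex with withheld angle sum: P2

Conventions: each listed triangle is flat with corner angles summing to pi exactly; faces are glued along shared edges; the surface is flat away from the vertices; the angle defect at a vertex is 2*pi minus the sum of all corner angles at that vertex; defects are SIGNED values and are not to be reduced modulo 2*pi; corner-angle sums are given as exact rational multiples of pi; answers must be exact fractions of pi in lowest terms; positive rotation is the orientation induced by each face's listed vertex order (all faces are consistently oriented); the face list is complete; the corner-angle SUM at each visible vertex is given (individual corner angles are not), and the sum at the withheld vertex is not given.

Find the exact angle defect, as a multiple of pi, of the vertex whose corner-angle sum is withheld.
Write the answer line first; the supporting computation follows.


Answer: defect(P2) = (3/4)*pi

V = 4, E = 6, F = 4; chi = V - E + F = 2
Gauss-Bonnet: total defect = 2*pi*chi = 4*pi; visible defects sum to (13/4)*pi


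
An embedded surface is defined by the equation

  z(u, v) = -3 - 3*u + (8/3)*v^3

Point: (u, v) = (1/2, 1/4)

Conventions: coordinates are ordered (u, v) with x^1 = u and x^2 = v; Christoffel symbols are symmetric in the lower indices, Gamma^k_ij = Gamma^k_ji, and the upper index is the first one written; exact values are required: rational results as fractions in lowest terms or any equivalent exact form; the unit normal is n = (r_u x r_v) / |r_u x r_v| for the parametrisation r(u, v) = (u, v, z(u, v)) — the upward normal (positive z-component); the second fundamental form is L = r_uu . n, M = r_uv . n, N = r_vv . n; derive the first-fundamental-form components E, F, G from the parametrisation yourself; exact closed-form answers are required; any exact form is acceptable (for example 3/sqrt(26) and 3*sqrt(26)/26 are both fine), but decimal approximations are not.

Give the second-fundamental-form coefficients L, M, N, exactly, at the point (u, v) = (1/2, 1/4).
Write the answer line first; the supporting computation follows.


Answer: L = 0, M = 0, N = 8*sqrt(41)/41

z_u = -3, z_v = 1/2, z_uu = 0, z_uv = 0, z_vv = 4
E = 10, F = -3/2, G = 5/4; answer radicand W^2 = 41/4
unnormalised second-form numerators: l = 0, m = 0, n = 4; L = l/sqrt(41/4), and similarly M = m/sqrt(W^2), N = n/sqrt(W^2)


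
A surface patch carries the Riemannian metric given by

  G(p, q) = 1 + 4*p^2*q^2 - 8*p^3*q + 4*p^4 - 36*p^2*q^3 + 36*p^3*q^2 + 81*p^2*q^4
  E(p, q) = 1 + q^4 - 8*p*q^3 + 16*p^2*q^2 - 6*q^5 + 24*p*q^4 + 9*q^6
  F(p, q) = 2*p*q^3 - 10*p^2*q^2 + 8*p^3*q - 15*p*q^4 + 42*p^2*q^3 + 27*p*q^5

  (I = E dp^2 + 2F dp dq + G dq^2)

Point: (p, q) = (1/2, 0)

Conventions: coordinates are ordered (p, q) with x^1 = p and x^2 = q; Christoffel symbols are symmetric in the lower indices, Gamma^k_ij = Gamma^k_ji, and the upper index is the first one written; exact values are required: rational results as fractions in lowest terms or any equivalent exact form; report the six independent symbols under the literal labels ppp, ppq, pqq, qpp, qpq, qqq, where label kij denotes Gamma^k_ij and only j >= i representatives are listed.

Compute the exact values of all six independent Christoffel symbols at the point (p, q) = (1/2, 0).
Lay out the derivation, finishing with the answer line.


E = 1, F = 0, G = 5/4 at the point
E_p = 0, E_q = 0, F_p = 0, F_q = 1, G_p = 2, G_q = -1
EG - F^2 = 5/4;  g^inv = (4/5) * [[5/4, 0], [0, 1]]
first-kind symbols [ij,l] = (1/2)(d_i g_jl + d_j g_il - d_l g_ij): [pp,p] = E_p/2 = 0, [pp,q] = F_p - E_q/2 = 0, [pq,p] = E_q/2 = 0, [pq,q] = G_p/2 = 1, [qq,p] = F_q - G_p/2 = 0, [qq,q] = G_q/2 = -1/2
Gamma^p_ij = (G*[ij,p] - F*[ij,q])/(EG - F^2), Gamma^q_ij = (E*[ij,q] - F*[ij,p])/(EG - F^2)

Answer: Gamma_ppp = 0, Gamma_ppq = 0, Gamma_pqq = 0, Gamma_qpp = 0, Gamma_qpq = 4/5, Gamma_qqq = -2/5


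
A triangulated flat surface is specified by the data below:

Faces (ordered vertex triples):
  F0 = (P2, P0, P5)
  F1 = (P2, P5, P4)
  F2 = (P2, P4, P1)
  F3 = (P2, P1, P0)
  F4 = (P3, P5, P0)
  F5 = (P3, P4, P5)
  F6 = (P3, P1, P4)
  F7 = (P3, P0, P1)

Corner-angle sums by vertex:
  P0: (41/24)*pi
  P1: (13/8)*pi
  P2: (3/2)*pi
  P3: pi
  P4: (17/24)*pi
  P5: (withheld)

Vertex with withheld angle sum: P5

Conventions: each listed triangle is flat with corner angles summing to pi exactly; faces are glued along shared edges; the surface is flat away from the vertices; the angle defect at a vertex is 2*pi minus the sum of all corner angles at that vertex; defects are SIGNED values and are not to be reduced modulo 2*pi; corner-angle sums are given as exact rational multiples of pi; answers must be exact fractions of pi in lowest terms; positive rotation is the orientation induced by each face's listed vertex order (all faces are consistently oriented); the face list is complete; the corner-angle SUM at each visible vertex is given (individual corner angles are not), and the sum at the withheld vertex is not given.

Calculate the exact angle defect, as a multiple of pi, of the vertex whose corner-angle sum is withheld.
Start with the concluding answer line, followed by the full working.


Answer: defect(P5) = (13/24)*pi

V = 6, E = 12, F = 8; chi = V - E + F = 2
Gauss-Bonnet: total defect = 2*pi*chi = 4*pi; visible defects sum to (83/24)*pi


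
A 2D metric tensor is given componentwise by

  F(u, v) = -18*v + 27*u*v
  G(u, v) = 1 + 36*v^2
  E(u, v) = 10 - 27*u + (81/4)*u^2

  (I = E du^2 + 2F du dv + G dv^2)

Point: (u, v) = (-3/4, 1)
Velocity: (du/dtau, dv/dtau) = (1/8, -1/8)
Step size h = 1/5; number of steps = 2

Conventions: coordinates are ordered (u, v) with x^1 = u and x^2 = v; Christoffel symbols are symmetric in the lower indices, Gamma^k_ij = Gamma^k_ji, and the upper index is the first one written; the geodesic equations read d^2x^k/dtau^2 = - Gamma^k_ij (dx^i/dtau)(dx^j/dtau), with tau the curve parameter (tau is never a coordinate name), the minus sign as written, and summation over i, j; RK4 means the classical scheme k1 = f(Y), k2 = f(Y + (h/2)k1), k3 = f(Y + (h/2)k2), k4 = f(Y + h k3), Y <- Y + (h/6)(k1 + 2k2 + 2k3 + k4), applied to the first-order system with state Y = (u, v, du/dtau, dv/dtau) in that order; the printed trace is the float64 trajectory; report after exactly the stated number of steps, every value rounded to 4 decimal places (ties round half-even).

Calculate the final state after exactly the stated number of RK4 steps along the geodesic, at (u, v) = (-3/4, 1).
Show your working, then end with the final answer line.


f(Y) = (du/dtau, dv/dtau, -Gamma^u_ij Y'^i Y'^j, -Gamma^v_ij Y'^i Y'^j) with the Gammas evaluated at the stage position; h = 0.200000; intermediate values shown to 6 dp
step 0: u = -0.7500, v = 1.0000, du/dtau = 0.1250, dv/dtau = -0.1250
step 1:
  k1: at (u, v) = (-0.750000, 1.000000), (du/dtau, dv/dtau) = (0.125000, -0.125000); Gamma_uuu = -0.369491, Gamma_uuv = 0.000000, Gamma_uvv = -0.492654, Gamma_vuu = 0.347756, Gamma_vuv = 0.000000, Gamma_vvv = 0.463675; k1 = (0.125000, -0.125000, 0.013471, -0.012679)
  k2: at (u, v) = (-0.737500, 0.987500), (du/dtau, dv/dtau) = (0.126347, -0.126268); Gamma_uuu = -0.373978, Gamma_uuv = 0.000000, Gamma_uvv = -0.498637, Gamma_vuu = 0.350674, Gamma_vuv = 0.000000, Gamma_vvv = 0.467565; k2 = (0.126347, -0.126268, 0.013920, -0.013053)
  k3: at (u, v) = (-0.737365, 0.987373), (du/dtau, dv/dtau) = (0.126392, -0.126305); Gamma_uuu = -0.374024, Gamma_uuv = 0.000000, Gamma_uvv = -0.498699, Gamma_vuu = 0.350706, Gamma_vuv = 0.000000, Gamma_vvv = 0.467607; k3 = (0.126392, -0.126305, 0.013931, -0.013062)
  k4: at (u, v) = (-0.724722, 0.974739), (du/dtau, dv/dtau) = (0.127786, -0.127612); Gamma_uuu = -0.378667, Gamma_uuv = 0.000000, Gamma_uvv = -0.504889, Gamma_vuu = 0.353701, Gamma_vuv = 0.000000, Gamma_vvv = 0.471601; k4 = (0.127786, -0.127612, 0.014405, -0.013456)
  Y <- Y + (h/6)(k1 + 2k2 + 2k3 + k4): u = -0.7247, v = 0.9747, du/dtau = 0.1278, dv/dtau = -0.1276
step 2:
  k1: at (u, v) = (-0.724725, 0.974741), (du/dtau, dv/dtau) = (0.127786, -0.127612); Gamma_uuu = -0.378666, Gamma_uuv = 0.000000, Gamma_uvv = -0.504888, Gamma_vuu = 0.353700, Gamma_vuv = 0.000000, Gamma_vvv = 0.471600; k1 = (0.127786, -0.127612, 0.014405, -0.013456)
  k2: at (u, v) = (-0.711946, 0.961980), (du/dtau, dv/dtau) = (0.129226, -0.128958); Gamma_uuu = -0.383468, Gamma_uuv = 0.000000, Gamma_uvv = -0.511290, Gamma_vuu = 0.356772, Gamma_vuv = 0.000000, Gamma_vvv = 0.475697; k2 = (0.129226, -0.128958, 0.014907, -0.013869)
  k3: at (u, v) = (-0.711802, 0.961846), (du/dtau, dv/dtau) = (0.129277, -0.128999); Gamma_uuu = -0.383519, Gamma_uuv = 0.000000, Gamma_uvv = -0.511359, Gamma_vuu = 0.356808, Gamma_vuv = 0.000000, Gamma_vvv = 0.475744; k3 = (0.129277, -0.128999, 0.014919, -0.013880)
  k4: at (u, v) = (-0.698869, 0.948942), (du/dtau, dv/dtau) = (0.130770, -0.130388); Gamma_uuu = -0.388495, Gamma_uuv = 0.000000, Gamma_uvv = -0.517993, Gamma_vuu = 0.359965, Gamma_vuv = 0.000000, Gamma_vvv = 0.479953; k4 = (0.130770, -0.130388, 0.015450, -0.014315)
  Y <- Y + (h/6)(k1 + 2k2 + 2k3 + k4): u = -0.6989, v = 0.9489, du/dtau = 0.1308, dv/dtau = -0.1304

Answer: u = -0.6989, v = 0.9489, du/dtau = 0.1308, dv/dtau = -0.1304


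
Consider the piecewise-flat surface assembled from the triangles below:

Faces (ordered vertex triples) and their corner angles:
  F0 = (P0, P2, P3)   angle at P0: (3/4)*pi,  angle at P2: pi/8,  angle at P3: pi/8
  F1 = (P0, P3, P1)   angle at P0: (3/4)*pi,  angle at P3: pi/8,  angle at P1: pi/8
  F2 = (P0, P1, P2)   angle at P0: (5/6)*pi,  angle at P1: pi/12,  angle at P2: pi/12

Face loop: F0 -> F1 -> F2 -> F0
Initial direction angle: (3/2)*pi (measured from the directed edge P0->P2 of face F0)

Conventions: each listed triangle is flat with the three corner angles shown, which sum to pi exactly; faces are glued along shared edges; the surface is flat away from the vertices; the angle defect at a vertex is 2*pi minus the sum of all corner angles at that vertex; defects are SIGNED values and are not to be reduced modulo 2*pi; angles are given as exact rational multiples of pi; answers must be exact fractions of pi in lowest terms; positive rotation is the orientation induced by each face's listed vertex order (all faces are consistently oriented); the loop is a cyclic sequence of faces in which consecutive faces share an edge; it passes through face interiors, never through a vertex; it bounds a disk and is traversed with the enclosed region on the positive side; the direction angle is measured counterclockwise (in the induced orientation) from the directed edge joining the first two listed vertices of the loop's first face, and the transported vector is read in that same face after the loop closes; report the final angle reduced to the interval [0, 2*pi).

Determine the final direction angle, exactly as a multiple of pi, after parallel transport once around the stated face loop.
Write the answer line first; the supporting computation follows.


Answer: final direction angle = (7/6)*pi

enclosed vertex P0: corner angles sum to (7/3)*pi, defect = 2*pi - (7/3)*pi = -pi/3
the final direction is the initial angle plus the enclosed defects, taken mod 2*pi in the induced orientation
final angle = (3/2)*pi - pi/3 = (7/6)*pi (mod 2*pi)


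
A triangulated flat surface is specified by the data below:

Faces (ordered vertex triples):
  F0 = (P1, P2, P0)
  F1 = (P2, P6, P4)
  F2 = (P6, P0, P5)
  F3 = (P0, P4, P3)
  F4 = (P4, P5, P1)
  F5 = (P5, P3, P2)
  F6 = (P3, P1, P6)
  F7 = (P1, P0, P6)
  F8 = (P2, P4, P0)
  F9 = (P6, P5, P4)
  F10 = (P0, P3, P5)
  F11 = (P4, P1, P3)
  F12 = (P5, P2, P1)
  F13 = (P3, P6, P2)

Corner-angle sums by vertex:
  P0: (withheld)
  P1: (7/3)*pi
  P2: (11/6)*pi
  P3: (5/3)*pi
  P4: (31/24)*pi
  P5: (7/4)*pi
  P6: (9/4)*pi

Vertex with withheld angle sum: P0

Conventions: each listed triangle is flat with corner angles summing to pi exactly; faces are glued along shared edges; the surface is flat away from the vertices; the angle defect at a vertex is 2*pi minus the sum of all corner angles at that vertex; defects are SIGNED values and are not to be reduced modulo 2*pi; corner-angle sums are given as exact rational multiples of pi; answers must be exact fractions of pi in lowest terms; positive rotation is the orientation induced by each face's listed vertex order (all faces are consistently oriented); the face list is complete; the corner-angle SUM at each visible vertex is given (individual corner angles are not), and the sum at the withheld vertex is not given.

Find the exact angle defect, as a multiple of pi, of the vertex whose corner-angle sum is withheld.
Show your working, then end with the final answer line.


V = 7, E = 21, F = 14; chi = V - E + F = 0
Gauss-Bonnet: total defect = 2*pi*chi = 0; visible defects sum to (7/8)*pi

Answer: defect(P0) = (-7/8)*pi


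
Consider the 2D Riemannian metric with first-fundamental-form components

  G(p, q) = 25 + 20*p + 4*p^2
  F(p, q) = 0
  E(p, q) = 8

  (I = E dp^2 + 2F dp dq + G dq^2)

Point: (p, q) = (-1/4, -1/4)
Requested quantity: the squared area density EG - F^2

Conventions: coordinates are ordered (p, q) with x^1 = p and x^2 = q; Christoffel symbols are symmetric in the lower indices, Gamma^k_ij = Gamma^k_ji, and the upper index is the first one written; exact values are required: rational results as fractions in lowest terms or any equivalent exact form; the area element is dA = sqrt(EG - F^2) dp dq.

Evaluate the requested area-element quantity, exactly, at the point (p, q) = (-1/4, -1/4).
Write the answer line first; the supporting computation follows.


Answer: EG - F^2 = 162

E = 8, F = 0, G = 81/4; EG - F^2 = 162


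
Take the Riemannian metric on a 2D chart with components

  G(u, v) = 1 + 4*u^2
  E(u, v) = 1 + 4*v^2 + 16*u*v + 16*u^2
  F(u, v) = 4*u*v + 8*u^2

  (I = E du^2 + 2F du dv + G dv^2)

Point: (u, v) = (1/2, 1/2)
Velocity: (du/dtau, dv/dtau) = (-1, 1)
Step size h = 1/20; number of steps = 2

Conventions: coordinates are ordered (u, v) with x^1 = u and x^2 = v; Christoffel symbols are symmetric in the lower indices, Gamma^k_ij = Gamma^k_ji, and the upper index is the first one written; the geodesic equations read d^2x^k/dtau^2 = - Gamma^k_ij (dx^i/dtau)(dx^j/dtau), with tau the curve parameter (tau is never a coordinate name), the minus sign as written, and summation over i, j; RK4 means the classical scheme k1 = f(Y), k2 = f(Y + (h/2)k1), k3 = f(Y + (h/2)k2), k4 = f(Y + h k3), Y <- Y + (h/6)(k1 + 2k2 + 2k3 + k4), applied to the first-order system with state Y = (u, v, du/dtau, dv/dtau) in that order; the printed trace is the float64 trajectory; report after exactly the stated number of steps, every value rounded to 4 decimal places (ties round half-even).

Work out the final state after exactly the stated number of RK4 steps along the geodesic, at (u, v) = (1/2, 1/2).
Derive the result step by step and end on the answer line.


f(Y) = (du/dtau, dv/dtau, -Gamma^u_ij Y'^i Y'^j, -Gamma^v_ij Y'^i Y'^j) with the Gammas evaluated at the stage position; h = 0.050000; intermediate values shown to 6 dp
step 0: u = 0.5000, v = 0.5000, du/dtau = -1.0000, dv/dtau = 1.0000
step 1:
  k1: at (u, v) = (0.500000, 0.500000), (du/dtau, dv/dtau) = (-1.000000, 1.000000); Gamma_uuu = 1.090909, Gamma_uuv = 0.545455, Gamma_uvv = 0.000000, Gamma_vuu = 0.363636, Gamma_vuv = 0.181818, Gamma_vvv = 0.000000; k1 = (-1.000000, 1.000000, 0.000000, 0.000000)
  k2: at (u, v) = (0.475000, 0.525000), (du/dtau, dv/dtau) = (-1.000000, 1.000000); Gamma_uuu = 1.112683, Gamma_uuv = 0.556341, Gamma_uvv = 0.000000, Gamma_vuu = 0.358322, Gamma_vuv = 0.179161, Gamma_vvv = 0.000000; k2 = (-1.000000, 1.000000, 0.000000, 0.000000)
  k3: at (u, v) = (0.475000, 0.525000), (du/dtau, dv/dtau) = (-1.000000, 1.000000); Gamma_uuu = 1.112683, Gamma_uuv = 0.556341, Gamma_uvv = 0.000000, Gamma_vuu = 0.358322, Gamma_vuv = 0.179161, Gamma_vvv = 0.000000; k3 = (-1.000000, 1.000000, 0.000000, 0.000000)
  k4: at (u, v) = (0.450000, 0.550000), (du/dtau, dv/dtau) = (-1.000000, 1.000000); Gamma_uuu = 1.135029, Gamma_uuv = 0.567515, Gamma_uvv = 0.000000, Gamma_vuu = 0.352250, Gamma_vuv = 0.176125, Gamma_vvv = 0.000000; k4 = (-1.000000, 1.000000, 0.000000, 0.000000)
  Y <- Y + (h/6)(k1 + 2k2 + 2k3 + k4): u = 0.4500, v = 0.5500, du/dtau = -1.0000, dv/dtau = 1.0000
step 2:
  k1: at (u, v) = (0.450000, 0.550000), (du/dtau, dv/dtau) = (-1.000000, 1.000000); Gamma_uuu = 1.135029, Gamma_uuv = 0.567515, Gamma_uvv = 0.000000, Gamma_vuu = 0.352250, Gamma_vuv = 0.176125, Gamma_vvv = 0.000000; k1 = (-1.000000, 1.000000, 0.000000, 0.000000)
  k2: at (u, v) = (0.425000, 0.575000), (du/dtau, dv/dtau) = (-1.000000, 1.000000); Gamma_uuu = 1.157948, Gamma_uuv = 0.578974, Gamma_uvv = 0.000000, Gamma_vuu = 0.345353, Gamma_vuv = 0.172676, Gamma_vvv = 0.000000; k2 = (-1.000000, 1.000000, 0.000000, 0.000000)
  k3: at (u, v) = (0.425000, 0.575000), (du/dtau, dv/dtau) = (-1.000000, 1.000000); Gamma_uuu = 1.157948, Gamma_uuv = 0.578974, Gamma_uvv = 0.000000, Gamma_vuu = 0.345353, Gamma_vuv = 0.172676, Gamma_vvv = 0.000000; k3 = (-1.000000, 1.000000, 0.000000, 0.000000)
  k4: at (u, v) = (0.400000, 0.600000), (du/dtau, dv/dtau) = (-1.000000, 1.000000); Gamma_uuu = 1.181435, Gamma_uuv = 0.590717, Gamma_uvv = 0.000000, Gamma_vuu = 0.337553, Gamma_vuv = 0.168776, Gamma_vvv = 0.000000; k4 = (-1.000000, 1.000000, 0.000000, 0.000000)
  Y <- Y + (h/6)(k1 + 2k2 + 2k3 + k4): u = 0.4000, v = 0.6000, du/dtau = -1.0000, dv/dtau = 1.0000

Answer: u = 0.4000, v = 0.6000, du/dtau = -1.0000, dv/dtau = 1.0000


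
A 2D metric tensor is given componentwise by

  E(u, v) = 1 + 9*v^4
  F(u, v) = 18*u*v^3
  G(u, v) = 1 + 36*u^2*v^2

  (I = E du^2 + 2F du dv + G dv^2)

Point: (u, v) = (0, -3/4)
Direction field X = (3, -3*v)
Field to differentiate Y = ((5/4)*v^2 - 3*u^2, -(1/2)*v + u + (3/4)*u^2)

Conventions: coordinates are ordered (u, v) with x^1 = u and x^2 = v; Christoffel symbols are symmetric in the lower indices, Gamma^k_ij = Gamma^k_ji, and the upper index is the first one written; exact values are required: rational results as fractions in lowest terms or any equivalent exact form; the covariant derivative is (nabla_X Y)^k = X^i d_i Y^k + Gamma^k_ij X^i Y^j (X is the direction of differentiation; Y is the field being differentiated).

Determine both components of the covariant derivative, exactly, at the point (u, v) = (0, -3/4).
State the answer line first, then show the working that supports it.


Answer: (nabla_X Y)^u = -150687/15760, (nabla_X Y)^v = 15/8

E = 985/256, F = 0, G = 1 at the point
E_u = 0, E_v = -243/16, F_u = -243/32, F_v = 0, G_u = 0, G_v = 0
EG - F^2 = 985/256;  g^inv = (256/985) * [[1, 0], [0, 985/256]]
first-kind symbols [ij,l] = (1/2)(d_i g_jl + d_j g_il - d_l g_ij): [uu,u] = E_u/2 = 0, [uu,v] = F_u - E_v/2 = 0, [uv,u] = E_v/2 = -243/32, [uv,v] = G_u/2 = 0, [vv,u] = F_v - G_u/2 = 0, [vv,v] = G_v/2 = 0
Gamma^u_ij = (G*[ij,u] - F*[ij,v])/(EG - F^2), Gamma^v_ij = (E*[ij,v] - F*[ij,u])/(EG - F^2)
Gamma_uuu = 0, Gamma_uuv = -1944/985, Gamma_uvv = 0, Gamma_vuu = 0, Gamma_vuv = 0, Gamma_vvv = 0
X = (3, 9/4), Y = (45/64, 3/8) at the point


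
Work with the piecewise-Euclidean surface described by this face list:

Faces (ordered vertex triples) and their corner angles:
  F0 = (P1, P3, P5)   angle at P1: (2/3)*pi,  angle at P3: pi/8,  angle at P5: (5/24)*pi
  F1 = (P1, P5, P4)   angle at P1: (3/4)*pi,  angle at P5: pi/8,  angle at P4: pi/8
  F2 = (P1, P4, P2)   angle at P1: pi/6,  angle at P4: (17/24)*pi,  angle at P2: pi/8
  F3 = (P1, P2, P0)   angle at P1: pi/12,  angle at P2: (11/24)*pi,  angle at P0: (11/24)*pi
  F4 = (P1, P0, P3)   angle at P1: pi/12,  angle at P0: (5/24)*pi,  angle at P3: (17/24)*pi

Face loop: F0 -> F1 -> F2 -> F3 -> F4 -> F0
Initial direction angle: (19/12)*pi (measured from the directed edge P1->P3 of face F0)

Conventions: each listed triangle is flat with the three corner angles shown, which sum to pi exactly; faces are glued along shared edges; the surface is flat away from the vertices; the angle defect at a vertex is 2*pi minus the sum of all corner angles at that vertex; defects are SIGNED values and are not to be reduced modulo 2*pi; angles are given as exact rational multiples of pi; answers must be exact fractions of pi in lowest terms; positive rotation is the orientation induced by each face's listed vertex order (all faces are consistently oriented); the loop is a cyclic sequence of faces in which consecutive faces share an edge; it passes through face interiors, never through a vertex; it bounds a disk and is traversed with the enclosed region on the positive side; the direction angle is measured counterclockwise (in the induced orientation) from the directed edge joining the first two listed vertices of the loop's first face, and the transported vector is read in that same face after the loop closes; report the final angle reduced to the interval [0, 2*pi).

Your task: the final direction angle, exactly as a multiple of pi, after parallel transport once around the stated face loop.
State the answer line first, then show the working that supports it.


Answer: final direction angle = (11/6)*pi

enclosed vertex P1: corner angles sum to (7/4)*pi, defect = 2*pi - (7/4)*pi = pi/4
holonomy = initial angle + sum of enclosed defects (mod 2*pi), positive in the induced orientation
final angle = (19/12)*pi + pi/4 = (11/6)*pi (mod 2*pi)


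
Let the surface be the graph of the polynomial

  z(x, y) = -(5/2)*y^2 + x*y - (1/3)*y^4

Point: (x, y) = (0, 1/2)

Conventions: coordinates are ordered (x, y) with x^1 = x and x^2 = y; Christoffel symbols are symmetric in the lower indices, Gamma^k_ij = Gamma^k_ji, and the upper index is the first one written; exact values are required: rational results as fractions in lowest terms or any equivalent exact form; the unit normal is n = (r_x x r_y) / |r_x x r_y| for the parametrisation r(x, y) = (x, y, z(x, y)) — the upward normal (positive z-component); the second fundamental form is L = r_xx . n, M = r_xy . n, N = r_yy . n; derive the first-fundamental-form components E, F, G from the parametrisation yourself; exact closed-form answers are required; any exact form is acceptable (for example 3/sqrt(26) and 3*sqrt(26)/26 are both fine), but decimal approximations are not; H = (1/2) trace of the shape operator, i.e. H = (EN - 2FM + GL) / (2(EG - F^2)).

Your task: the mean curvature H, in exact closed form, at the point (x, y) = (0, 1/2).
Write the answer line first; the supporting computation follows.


Answer: H = -522*sqrt(301)/90601

z_x = 1/2, z_y = -8/3, z_xx = 0, z_xy = 1, z_yy = -6
E = 5/4, F = -4/3, G = 73/9; answer radicand W^2 = 301/36
unnormalised second-form numerators: l = 0, m = 1, n = -6; L = l/sqrt(301/36), and similarly M = m/sqrt(W^2), N = n/sqrt(W^2)
H = (E*n - 2*F*m + G*l) / (2*(EG - F^2)*sqrt(W^2)); E*n - 2*F*m + G*l = -29/6, EG - F^2 = 301/36, so H = (-87/301)/sqrt(301/36)


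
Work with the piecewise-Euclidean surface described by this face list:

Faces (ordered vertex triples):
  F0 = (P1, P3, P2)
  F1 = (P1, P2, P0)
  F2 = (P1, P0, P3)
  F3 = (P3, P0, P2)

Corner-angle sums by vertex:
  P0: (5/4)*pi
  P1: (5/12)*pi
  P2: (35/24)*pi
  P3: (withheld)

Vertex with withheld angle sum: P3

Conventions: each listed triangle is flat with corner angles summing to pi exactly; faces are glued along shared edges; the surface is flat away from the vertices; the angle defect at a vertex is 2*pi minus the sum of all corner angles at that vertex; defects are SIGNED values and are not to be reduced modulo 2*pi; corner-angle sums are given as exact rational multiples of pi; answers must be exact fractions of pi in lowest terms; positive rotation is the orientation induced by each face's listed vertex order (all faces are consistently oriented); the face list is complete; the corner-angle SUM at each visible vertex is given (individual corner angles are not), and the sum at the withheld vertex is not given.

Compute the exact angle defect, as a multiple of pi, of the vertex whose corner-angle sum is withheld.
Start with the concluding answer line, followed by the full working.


Answer: defect(P3) = (9/8)*pi

V = 4, E = 6, F = 4; chi = V - E + F = 2
Gauss-Bonnet: total defect = 2*pi*chi = 4*pi; visible defects sum to (23/8)*pi


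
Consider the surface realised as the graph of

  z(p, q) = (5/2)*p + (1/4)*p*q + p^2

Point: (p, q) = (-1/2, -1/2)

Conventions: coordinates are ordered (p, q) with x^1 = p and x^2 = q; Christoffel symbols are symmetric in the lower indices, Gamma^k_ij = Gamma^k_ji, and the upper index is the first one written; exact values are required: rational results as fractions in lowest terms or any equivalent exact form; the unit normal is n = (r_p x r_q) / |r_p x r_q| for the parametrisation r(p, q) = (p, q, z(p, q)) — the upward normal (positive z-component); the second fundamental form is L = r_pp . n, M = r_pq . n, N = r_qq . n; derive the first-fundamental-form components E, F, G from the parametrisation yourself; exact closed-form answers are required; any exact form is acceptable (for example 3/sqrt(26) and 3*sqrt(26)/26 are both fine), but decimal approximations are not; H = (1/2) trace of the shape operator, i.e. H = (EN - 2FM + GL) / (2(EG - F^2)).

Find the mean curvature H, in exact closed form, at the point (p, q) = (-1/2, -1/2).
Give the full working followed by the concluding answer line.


z_p = 11/8, z_q = -1/8, z_pp = 2, z_pq = 1/4, z_qq = 0
E = 185/64, F = -11/64, G = 65/64; answer radicand W^2 = 93/32
unnormalised second-form numerators: l = 2, m = 1/4, n = 0; L = l/sqrt(93/32), and similarly M = m/sqrt(W^2), N = n/sqrt(W^2)
H = (E*n - 2*F*m + G*l) / (2*(EG - F^2)*sqrt(W^2)); E*n - 2*F*m + G*l = 271/128, EG - F^2 = 93/32, so H = (271/744)/sqrt(93/32)

Answer: H = 271*sqrt(186)/17298


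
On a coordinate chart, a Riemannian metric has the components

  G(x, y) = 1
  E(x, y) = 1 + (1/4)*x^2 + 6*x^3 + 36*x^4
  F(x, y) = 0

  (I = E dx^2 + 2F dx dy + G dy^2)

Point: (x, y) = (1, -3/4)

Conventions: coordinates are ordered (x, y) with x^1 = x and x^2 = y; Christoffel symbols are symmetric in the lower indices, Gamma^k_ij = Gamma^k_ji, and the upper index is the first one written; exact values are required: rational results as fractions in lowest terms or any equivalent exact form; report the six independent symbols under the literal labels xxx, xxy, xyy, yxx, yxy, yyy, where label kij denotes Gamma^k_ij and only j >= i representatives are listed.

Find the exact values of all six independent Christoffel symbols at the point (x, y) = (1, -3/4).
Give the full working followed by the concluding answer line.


E = 173/4, F = 0, G = 1 at the point
E_x = 325/2, E_y = 0, F_x = 0, F_y = 0, G_x = 0, G_y = 0
EG - F^2 = 173/4;  g^inv = (4/173) * [[1, 0], [0, 173/4]]
first-kind symbols [ij,l] = (1/2)(d_i g_jl + d_j g_il - d_l g_ij): [xx,x] = E_x/2 = 325/4, [xx,y] = F_x - E_y/2 = 0, [xy,x] = E_y/2 = 0, [xy,y] = G_x/2 = 0, [yy,x] = F_y - G_x/2 = 0, [yy,y] = G_y/2 = 0
Gamma^x_ij = (G*[ij,x] - F*[ij,y])/(EG - F^2), Gamma^y_ij = (E*[ij,y] - F*[ij,x])/(EG - F^2)

Answer: Gamma_xxx = 325/173, Gamma_xxy = 0, Gamma_xyy = 0, Gamma_yxx = 0, Gamma_yxy = 0, Gamma_yyy = 0


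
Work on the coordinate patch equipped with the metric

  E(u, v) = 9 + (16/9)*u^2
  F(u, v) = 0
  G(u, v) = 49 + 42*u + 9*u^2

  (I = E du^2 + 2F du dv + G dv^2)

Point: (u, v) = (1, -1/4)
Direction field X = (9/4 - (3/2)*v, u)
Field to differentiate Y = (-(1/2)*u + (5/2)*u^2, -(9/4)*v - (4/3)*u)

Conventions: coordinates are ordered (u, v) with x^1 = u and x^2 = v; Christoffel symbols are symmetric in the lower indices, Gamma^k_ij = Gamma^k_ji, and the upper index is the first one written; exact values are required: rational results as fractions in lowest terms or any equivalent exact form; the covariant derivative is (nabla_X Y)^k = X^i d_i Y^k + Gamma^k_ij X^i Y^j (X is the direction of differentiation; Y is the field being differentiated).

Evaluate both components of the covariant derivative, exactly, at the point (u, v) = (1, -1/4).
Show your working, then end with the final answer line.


E = 97/9, F = 0, G = 100 at the point
E_u = 32/9, E_v = 0, F_u = 0, F_v = 0, G_u = 60, G_v = 0
EG - F^2 = 9700/9;  g^inv = (9/9700) * [[100, 0], [0, 97/9]]
first-kind symbols [ij,l] = (1/2)(d_i g_jl + d_j g_il - d_l g_ij): [uu,u] = E_u/2 = 16/9, [uu,v] = F_u - E_v/2 = 0, [uv,u] = E_v/2 = 0, [uv,v] = G_u/2 = 30, [vv,u] = F_v - G_u/2 = -30, [vv,v] = G_v/2 = 0
Gamma^u_ij = (G*[ij,u] - F*[ij,v])/(EG - F^2), Gamma^v_ij = (E*[ij,v] - F*[ij,u])/(EG - F^2)
Gamma_uuu = 16/97, Gamma_uuv = 0, Gamma_uvv = -270/97, Gamma_vuu = 0, Gamma_vuv = 3/10, Gamma_vvv = 0
X = (21/8, 1), Y = (2, -37/48) at the point

Answer: (nabla_X Y)^u = 23007/1552, (nabla_X Y)^v = -7369/1280


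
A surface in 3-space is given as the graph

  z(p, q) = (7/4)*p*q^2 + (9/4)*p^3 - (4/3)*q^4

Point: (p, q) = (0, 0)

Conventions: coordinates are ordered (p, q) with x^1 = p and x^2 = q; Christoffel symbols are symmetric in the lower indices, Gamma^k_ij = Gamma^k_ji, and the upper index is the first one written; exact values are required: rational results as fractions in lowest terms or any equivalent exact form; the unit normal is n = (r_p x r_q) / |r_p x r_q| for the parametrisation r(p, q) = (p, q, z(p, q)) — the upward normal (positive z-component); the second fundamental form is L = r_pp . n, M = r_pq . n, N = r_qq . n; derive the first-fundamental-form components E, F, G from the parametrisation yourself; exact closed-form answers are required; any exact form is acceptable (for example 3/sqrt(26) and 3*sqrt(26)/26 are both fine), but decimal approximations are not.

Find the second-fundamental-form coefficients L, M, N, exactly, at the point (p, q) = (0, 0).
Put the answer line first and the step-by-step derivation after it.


Answer: L = 0, M = 0, N = 0

z_p = 0, z_q = 0, z_pp = 0, z_pq = 0, z_qq = 0
E = 1, F = 0, G = 1; answer radicand W^2 = 1
unnormalised second-form numerators: l = 0, m = 0, n = 0; L = l/sqrt(1), and similarly M = m/sqrt(W^2), N = n/sqrt(W^2)


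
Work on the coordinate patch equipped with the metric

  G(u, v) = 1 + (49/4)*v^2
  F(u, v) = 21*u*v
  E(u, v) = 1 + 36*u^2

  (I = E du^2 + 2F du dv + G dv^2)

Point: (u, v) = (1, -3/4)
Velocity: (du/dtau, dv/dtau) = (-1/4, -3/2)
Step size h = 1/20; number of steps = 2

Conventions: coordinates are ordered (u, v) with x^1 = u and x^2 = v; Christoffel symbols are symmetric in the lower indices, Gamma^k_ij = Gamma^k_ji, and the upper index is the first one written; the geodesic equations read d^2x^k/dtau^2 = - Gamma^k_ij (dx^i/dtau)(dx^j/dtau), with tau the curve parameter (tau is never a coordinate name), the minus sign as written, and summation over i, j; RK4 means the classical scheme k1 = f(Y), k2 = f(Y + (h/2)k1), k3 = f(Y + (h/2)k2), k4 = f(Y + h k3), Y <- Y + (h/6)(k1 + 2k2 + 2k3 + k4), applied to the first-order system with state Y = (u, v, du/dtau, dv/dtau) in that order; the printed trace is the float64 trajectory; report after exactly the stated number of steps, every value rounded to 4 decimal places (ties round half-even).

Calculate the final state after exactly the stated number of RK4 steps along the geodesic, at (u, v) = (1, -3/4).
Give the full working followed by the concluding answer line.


f(Y) = (du/dtau, dv/dtau, -Gamma^u_ij Y'^i Y'^j, -Gamma^v_ij Y'^i Y'^j) with the Gammas evaluated at the stage position; h = 0.050000; intermediate values shown to 6 dp
step 0: u = 1.0000, v = -0.7500, du/dtau = -0.2500, dv/dtau = -1.5000
step 1:
  k1: at (u, v) = (1.000000, -0.750000), (du/dtau, dv/dtau) = (-0.250000, -1.500000); Gamma_uuu = 0.820221, Gamma_uuv = 0.000000, Gamma_uvv = 0.478462, Gamma_vuu = -0.358847, Gamma_vuv = 0.000000, Gamma_vvv = -0.209327; k1 = (-0.250000, -1.500000, -1.127803, 0.493414)
  k2: at (u, v) = (0.993750, -0.787500), (du/dtau, dv/dtau) = (-0.278195, -1.487665); Gamma_uuu = 0.810337, Gamma_uuv = 0.000000, Gamma_uvv = 0.472696, Gamma_vuu = -0.374590, Gamma_vuv = 0.000000, Gamma_vvv = -0.218511; k2 = (-0.278195, -1.487665, -1.108860, 0.512586)
  k3: at (u, v) = (0.993045, -0.787192), (du/dtau, dv/dtau) = (-0.277722, -1.487185); Gamma_uuu = 0.810797, Gamma_uuv = 0.000000, Gamma_uvv = 0.472965, Gamma_vuu = -0.374922, Gamma_vuv = 0.000000, Gamma_vvv = -0.218704; k3 = (-0.277722, -1.487185, -1.108602, 0.512630)
  k4: at (u, v) = (0.986114, -0.824359), (du/dtau, dv/dtau) = (-0.305430, -1.474369); Gamma_uuu = 0.800781, Gamma_uuv = 0.000000, Gamma_uvv = 0.467122, Gamma_vuu = -0.390499, Gamma_vuv = 0.000000, Gamma_vvv = -0.227791; k4 = (-0.305430, -1.474369, -1.090116, 0.531592)
  Y <- Y + (h/6)(k1 + 2k2 + 2k3 + k4): u = 0.9861, v = -0.8244, du/dtau = -0.3054, dv/dtau = -1.4744
step 2:
  k1: at (u, v) = (0.986106, -0.824367), (du/dtau, dv/dtau) = (-0.305440, -1.474371); Gamma_uuu = 0.800782, Gamma_uuv = 0.000000, Gamma_uvv = 0.467123, Gamma_vuu = -0.390506, Gamma_vuv = 0.000000, Gamma_vvv = -0.227795; k1 = (-0.305440, -1.474371, -1.090126, 0.531607)
  k2: at (u, v) = (0.978470, -0.861227), (du/dtau, dv/dtau) = (-0.332694, -1.461081); Gamma_uuu = 0.790639, Gamma_uuv = 0.000000, Gamma_uvv = 0.461206, Gamma_vuu = -0.405943, Gamma_vuv = 0.000000, Gamma_vvv = -0.236800; k2 = (-0.332694, -1.461081, -1.072075, 0.550442)
  k3: at (u, v) = (0.977789, -0.860894), (du/dtau, dv/dtau) = (-0.332242, -1.460610); Gamma_uuu = 0.791064, Gamma_uuv = 0.000000, Gamma_uvv = 0.461454, Gamma_vuu = -0.406287, Gamma_vuv = 0.000000, Gamma_vvv = -0.237001; k3 = (-0.332242, -1.460610, -1.071780, 0.550462)
  k4: at (u, v) = (0.969494, -0.897398), (du/dtau, dv/dtau) = (-0.359029, -1.446848); Gamma_uuu = 0.780761, Gamma_uuv = 0.000000, Gamma_uvv = 0.455444, Gamma_vuu = -0.421575, Gamma_vuv = 0.000000, Gamma_vvv = -0.245919; k4 = (-0.359029, -1.446848, -1.054054, 0.569141)
  Y <- Y + (h/6)(k1 + 2k2 + 2k3 + k4): u = 0.9695, v = -0.8974, du/dtau = -0.3590, dv/dtau = -1.4469

Answer: u = 0.9695, v = -0.8974, du/dtau = -0.3590, dv/dtau = -1.4469
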